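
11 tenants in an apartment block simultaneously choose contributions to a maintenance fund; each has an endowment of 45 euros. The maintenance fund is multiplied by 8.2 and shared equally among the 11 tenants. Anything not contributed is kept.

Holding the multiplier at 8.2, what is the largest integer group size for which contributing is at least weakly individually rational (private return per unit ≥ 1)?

Private return per unit is 8.2/(group size), which is ≥ 1 whenever the group size is ≤ 8.2.
The largest such integer is 8.

8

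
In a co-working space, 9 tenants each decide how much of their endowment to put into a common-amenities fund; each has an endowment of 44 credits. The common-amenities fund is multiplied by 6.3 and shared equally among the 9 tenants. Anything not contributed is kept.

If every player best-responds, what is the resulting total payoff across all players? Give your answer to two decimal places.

396.00 credits

Each contributed unit returns 6.3/9 = 0.7000 to its contributor — below 1 — so contributing 0 is dominant for every player. At the Nash equilibrium everyone keeps their 44, and the group total is 9 × 44 = 396.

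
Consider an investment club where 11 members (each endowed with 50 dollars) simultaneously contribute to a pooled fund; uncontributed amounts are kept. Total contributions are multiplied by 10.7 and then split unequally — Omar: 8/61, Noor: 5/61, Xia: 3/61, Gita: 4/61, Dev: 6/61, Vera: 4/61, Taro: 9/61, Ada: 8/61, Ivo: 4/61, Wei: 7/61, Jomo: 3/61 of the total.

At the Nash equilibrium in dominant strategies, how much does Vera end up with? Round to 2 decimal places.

Each unit j contributes comes back to j as 10.7 × (j's share), so j prefers to contribute only if that share exceeds 1/10.7 = 0.0935; otherwise keeping the unit dominates.
Omar, Dev, Taro, Ada and Wei are above the threshold, contributing 50 each; the remaining 6 contribute 0. Total contributed: 250.
Vera keeps 50 and receives 10.7 × 250 × 4/61 = 175.41 from the pooled fund, for a payoff of 225.41.

225.41 dollars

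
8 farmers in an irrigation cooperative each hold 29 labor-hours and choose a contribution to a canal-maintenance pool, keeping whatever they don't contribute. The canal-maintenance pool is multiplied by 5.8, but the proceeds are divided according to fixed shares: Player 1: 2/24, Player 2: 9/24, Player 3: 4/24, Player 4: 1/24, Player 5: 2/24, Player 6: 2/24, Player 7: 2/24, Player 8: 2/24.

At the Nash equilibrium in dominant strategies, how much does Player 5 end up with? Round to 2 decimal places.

A player with share s gets back 5.8·s per unit contributed, so full contribution is dominant for anyone with s > 1/5.8 = 0.1724 and zero contribution is dominant for anyone below.
The only share above 0.1724 is Player 2's 9/24, contributing 29; the remaining 7 contribute 0. Total contributed: 29.
Player 5 keeps 29 and receives 5.8 × 29 × 2/24 = 14.02 from the canal-maintenance pool, for a payoff of 43.02.

43.02 labor-hours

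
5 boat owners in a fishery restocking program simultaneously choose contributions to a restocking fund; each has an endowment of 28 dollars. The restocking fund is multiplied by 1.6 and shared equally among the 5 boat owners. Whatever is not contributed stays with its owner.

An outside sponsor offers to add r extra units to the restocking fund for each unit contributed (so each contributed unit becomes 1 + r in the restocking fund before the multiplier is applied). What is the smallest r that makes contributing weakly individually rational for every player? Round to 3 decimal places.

With matching at rate r, one contributed unit becomes (1 + r) in the restocking fund and returns 1.6 × (1 + r) / 5 to the contributor.
Setting this equal to 1: 1 + r = 5/1.6 = 3.1250.
So the minimum matching rate is r = 3.1250 − 1 = 2.125.

2.125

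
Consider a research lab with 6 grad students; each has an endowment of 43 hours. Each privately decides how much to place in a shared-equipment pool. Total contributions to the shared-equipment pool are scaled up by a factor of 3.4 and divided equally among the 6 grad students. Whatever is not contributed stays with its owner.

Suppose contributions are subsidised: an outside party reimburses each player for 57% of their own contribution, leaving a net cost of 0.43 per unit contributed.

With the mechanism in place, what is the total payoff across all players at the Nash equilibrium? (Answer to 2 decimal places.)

With the mechanism, a contributed unit returns (3.4/6) / 0.43 = 1.3178 per unit of net cost to the contributor — now above 1 — so contributing fully is weakly dominant for every player.
At the Nash equilibrium everyone contributes 43. Group total payoff = 6 × (43 × 0.57 + 3.4 × 43) = 1024.26.

1024.26 hours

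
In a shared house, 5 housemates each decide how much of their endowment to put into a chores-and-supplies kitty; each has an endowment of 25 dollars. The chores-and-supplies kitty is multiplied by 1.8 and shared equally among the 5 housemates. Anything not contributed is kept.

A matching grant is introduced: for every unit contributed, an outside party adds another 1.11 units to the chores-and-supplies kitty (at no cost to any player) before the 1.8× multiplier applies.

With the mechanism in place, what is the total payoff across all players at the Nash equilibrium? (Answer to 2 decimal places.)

The effective private return is 1.8 × 2.11 / 5 = 0.7596, which is still under 1, so the mechanism doesn't change anyone's dominant strategy: zero contribution.
At the Nash equilibrium no one contributes; group total payoff = 5 × 25 = 125.

125.00 dollars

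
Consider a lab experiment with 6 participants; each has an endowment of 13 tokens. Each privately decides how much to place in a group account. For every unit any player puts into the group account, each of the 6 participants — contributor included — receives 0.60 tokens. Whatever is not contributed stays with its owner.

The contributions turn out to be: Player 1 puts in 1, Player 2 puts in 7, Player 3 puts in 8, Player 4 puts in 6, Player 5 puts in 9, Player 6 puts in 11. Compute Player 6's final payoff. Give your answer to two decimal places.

27.20 tokens

Total contributed: 1 + 7 + 8 + 6 + 9 + 11 = 42.
Each receives 0.60 × 42 = 25.20 from the group account.
Player 6 keeps 13 − 11 = 2, so Player 6's payoff is 2 + 25.20 = 27.20.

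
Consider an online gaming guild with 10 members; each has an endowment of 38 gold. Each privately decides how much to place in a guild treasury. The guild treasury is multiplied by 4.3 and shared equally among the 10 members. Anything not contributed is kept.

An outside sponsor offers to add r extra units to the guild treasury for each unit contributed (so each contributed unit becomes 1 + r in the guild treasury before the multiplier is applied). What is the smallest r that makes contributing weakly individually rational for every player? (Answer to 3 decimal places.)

With matching at rate r, one contributed unit becomes (1 + r) in the guild treasury and returns 4.3 × (1 + r) / 10 to the contributor.
Setting this equal to 1: 1 + r = 10/4.3 = 2.3256.
So the minimum matching rate is r = 2.3256 − 1 = 1.326.

1.326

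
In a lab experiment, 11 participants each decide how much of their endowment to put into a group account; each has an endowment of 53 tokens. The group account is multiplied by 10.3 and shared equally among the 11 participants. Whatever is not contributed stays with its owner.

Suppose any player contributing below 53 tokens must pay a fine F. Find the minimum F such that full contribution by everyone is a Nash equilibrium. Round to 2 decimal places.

3.37 tokens

Given the others contribute fully, the best deviation is to contribute 0 (any partial contribution still incurs the fine and gives up units whose private return 0.9364 is below 1).
Deviating from 53 to 0 saves 53 tokens but forfeits the deviator's share of the drop in the group account: 10.3/11 × 53 = 49.63.
So the deviation gain is 53 − 49.63 = 3.37, and the fine must be at least 3.37 tokens to wipe it out.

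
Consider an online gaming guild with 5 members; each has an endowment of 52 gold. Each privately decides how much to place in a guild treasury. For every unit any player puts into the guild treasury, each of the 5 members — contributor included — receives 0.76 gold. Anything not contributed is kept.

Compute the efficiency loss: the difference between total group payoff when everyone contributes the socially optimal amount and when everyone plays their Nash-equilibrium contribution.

The private return per contributed unit is 0.76 < 1, so contributing 0 is dominant for every player. At the Nash equilibrium everyone keeps their 52, and the group total is 5 × 52 = 260.
Each contributed unit returns 3.800 to the group as a whole (0.76 to each of 5 players), which exceeds 1, so the social optimum is full contribution: group total = 3.800 × 260 = 988.00.
Efficiency loss = 988.00 − 260 = 728.00.

728.00 gold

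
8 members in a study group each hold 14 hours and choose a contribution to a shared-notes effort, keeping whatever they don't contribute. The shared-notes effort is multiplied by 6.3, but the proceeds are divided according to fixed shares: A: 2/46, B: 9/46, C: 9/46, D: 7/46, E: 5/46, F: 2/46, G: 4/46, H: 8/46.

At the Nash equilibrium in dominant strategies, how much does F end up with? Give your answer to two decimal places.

Player j's private return per contributed unit is 6.3 × (j's share). Contributing is weakly dominant for j when that share is at least 1/6.3 = 0.1587, and contributing 0 is dominant otherwise.
B, C and H are above the threshold, contributing 14 each; the remaining 5 contribute 0. Total contributed: 42.
F keeps 14 and receives 6.3 × 42 × 2/46 = 11.50 from the shared-notes effort, for a payoff of 25.50.

25.50 hours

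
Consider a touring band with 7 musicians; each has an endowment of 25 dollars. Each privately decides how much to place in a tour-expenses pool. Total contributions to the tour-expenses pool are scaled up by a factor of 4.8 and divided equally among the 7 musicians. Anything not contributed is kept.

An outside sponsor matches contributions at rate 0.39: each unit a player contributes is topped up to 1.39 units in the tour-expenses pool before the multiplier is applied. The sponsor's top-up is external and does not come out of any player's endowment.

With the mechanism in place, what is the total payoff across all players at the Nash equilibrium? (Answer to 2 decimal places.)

Even with the mechanism, each unit contributed returns only 4.8 × 1.39 / 7 = 0.9531 per unit of net cost, so contributing nothing is still dominant.
Everyone keeps their endowment and the group total is 7 × 25 = 175.

175.00 dollars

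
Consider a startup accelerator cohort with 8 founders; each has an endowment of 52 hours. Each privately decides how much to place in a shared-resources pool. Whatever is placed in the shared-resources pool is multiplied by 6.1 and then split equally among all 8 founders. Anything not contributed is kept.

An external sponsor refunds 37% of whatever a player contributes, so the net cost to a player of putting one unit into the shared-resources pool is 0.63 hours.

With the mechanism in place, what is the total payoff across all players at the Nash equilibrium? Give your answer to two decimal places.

Under the mechanism each unit contributed yields (6.1/8) / 0.63 = 1.2103 back to its contributor per unit of net cost, which exceeds 1, making full contribution the dominant choice for everyone.
So the Nash equilibrium is full contribution by all 8; the group earns 8 × (52 × 0.37 + 6.1 × 52) = 2691.52.

2691.52 hours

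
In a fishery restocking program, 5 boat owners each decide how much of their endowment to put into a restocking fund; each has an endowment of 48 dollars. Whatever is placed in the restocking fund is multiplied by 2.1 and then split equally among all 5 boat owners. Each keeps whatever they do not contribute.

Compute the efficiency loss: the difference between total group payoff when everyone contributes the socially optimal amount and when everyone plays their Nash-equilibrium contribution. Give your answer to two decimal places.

Each contributed unit returns 2.1/5 = 0.4200 to its contributor — below 1 — so contributing 0 is dominant for every player. At the Nash equilibrium everyone keeps their 48, and the group total is 5 × 48 = 240.
Each contributed unit returns 2.100 to the group as a whole (0.4200 to each of 5 players), which exceeds 1, so the social optimum is full contribution: group total = 2.100 × 240 = 504.00.
Efficiency loss = 504.00 − 240 = 264.00.

264.00 dollars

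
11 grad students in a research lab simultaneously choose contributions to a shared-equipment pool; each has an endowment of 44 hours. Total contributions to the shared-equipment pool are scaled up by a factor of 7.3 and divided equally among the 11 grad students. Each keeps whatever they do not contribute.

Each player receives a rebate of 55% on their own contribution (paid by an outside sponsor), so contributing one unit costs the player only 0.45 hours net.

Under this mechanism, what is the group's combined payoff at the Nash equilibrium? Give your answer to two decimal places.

The effective private return per unit is now (7.3/11) / 0.45 = 1.4747 > 1, so every player's dominant strategy flips to full contribution.
So the Nash equilibrium is full contribution by all 11; the group earns 11 × (44 × 0.55 + 7.3 × 44) = 3799.40.

3799.40 hours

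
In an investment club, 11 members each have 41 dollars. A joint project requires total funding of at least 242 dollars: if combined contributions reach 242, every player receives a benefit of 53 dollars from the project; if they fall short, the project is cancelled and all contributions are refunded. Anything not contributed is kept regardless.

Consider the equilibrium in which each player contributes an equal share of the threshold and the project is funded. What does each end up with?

72 dollars

Equal share of the threshold: 242/11 = 22.
At this profile no one gains by cutting their contribution: any cut drops the total below 242, the project is cancelled, contributions are refunded, and the deviator ends with 41, which is less than 41 − 22 + 53 = 72. Contributing more than 22 just wastes the excess. So contributing exactly 22 is a best response.
Each player's payoff: 41 − 22 + 53 = 72.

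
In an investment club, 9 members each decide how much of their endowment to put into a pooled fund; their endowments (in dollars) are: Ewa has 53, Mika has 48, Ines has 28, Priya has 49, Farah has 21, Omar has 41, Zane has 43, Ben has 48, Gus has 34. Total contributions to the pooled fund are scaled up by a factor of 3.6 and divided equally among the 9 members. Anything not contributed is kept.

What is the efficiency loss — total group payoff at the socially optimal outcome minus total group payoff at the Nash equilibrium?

949.00 dollars

The private return per contributed unit is 3.6/9 = 0.4000 < 1 for every player regardless of endowment, so the Nash equilibrium is zero contribution and the group total is Σ E_j = 53 + 48 + 28 + 49 + 21 + 41 + 43 + 48 + 34 = 365.
Each contributed unit returns 3.600 to the group, so the social optimum is full contribution by everyone: group total = 3.600 × 365 = 1314.00.
Efficiency loss = (3.600 − 1) × 365 = 949.00.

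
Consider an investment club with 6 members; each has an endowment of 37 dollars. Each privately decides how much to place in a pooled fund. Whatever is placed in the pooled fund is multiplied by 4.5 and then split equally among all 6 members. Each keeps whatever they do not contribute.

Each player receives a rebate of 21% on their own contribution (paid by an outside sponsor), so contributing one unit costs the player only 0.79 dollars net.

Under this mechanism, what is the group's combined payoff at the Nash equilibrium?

222.00 dollars

Even with the mechanism, each unit contributed returns only (4.5/6) / 0.79 = 0.9494 per unit of net cost, so contributing nothing is still dominant.
At the Nash equilibrium no one contributes; group total payoff = 6 × 37 = 222.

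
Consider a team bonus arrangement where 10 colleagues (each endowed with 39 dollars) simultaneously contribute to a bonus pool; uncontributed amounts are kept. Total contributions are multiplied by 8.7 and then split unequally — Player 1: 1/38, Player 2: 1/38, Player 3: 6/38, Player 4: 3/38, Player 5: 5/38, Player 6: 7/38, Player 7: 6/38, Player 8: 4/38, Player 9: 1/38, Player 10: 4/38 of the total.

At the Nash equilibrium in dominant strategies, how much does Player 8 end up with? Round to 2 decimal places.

Player j's private return per contributed unit is 8.7 × (j's share). Contributing is weakly dominant for j when that share is at least 1/8.7 = 0.1149, and contributing 0 is dominant otherwise.
Player 3, Player 5, Player 6 and Player 7 clear that bar, contributing 39 each; the remaining 6 contribute 0. Total contributed: 156.
Player 8 keeps 39 and receives 8.7 × 156 × 4/38 = 142.86 from the bonus pool, for a payoff of 181.86.

181.86 dollars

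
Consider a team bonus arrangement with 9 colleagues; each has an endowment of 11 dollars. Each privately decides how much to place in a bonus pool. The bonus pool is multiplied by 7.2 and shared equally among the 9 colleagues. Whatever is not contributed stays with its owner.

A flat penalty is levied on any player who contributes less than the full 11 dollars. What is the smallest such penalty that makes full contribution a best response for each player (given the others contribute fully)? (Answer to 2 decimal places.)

2.20 dollars

Given the others contribute fully, the best deviation is to contribute 0 (any partial contribution still incurs the fine and gives up units whose private return 0.8000 is below 1).
Deviating from 11 to 0 saves 11 dollars but forfeits the deviator's share of the drop in the bonus pool: 7.2/9 × 11 = 8.80.
So the deviation gain is 11 − 8.80 = 2.20, and the fine must be at least 2.20 dollars to wipe it out.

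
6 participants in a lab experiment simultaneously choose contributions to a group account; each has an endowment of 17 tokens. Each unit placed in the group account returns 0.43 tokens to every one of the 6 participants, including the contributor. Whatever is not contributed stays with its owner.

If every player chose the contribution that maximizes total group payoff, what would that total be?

263.16 tokens

Each contributed unit returns 2.580 to the group as a whole (0.43 to each of 6 players), which exceeds 1, so the social optimum is full contribution: group total = 2.580 × 102 = 263.16.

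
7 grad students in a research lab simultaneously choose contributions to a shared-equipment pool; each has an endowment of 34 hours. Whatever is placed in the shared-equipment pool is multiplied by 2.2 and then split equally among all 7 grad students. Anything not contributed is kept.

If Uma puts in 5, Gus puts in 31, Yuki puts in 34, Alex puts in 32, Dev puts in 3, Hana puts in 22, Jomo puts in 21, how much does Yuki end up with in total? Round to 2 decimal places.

Total contributed: 5 + 31 + 34 + 32 + 3 + 22 + 21 = 148.
Each receives 2.2 × 148 / 7 = 46.51 from the shared-equipment pool.
Yuki keeps 34 − 34 = 0, so Yuki's payoff is 0 + 46.51 = 46.51.

46.51 hours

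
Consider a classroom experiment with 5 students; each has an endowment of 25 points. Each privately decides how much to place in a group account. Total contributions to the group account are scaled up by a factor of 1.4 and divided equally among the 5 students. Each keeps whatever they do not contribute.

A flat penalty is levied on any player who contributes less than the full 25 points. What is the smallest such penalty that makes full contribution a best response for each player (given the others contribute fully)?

18.00 points

Given the others contribute fully, the best deviation is to contribute 0 (any partial contribution still incurs the fine and gives up units whose private return 0.2800 is below 1).
Deviating from 25 to 0 saves 25 points but forfeits the deviator's share of the drop in the group account: 1.4/5 × 25 = 7.00.
So the deviation gain is 25 − 7.00 = 18.00, and the fine must be at least 18.00 points to wipe it out.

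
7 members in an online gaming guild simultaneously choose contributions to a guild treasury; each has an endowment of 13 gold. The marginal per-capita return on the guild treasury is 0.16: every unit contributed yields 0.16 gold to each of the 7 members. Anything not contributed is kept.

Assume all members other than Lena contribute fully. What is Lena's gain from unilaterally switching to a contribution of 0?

10.92 gold

Switching from a contribution of 13 to 0 lets Lena keep an extra 13 gold, but lowers the guild treasury by 13, which costs Lena their own share of that drop: 0.16 × 13 = 2.08.
Net gain = 13 − 2.08 = 10.92. The private return per contributed unit (0.16) is below 1, so free-riding is indeed the best response regardless of what the others do.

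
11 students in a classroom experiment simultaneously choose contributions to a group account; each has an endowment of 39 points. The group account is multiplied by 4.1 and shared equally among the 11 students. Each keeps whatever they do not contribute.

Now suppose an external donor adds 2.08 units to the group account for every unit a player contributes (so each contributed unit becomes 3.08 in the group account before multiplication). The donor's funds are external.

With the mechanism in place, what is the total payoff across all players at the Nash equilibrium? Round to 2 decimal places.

Under the mechanism each unit contributed yields 4.1 × 3.08 / 11 = 1.1480 back to its contributor per unit of net cost, which exceeds 1, making full contribution the dominant choice for everyone.
At the Nash equilibrium everyone contributes 39. Group total payoff = 4.1 × 3.08 × 429 = 5417.41.

5417.41 points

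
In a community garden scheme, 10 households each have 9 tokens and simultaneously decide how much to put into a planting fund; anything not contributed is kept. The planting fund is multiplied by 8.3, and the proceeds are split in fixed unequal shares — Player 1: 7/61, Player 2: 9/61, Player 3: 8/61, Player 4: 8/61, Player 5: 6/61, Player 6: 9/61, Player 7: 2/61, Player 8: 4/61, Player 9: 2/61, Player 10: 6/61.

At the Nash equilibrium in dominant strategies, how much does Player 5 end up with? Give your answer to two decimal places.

38.39 tokens

Player j's private return per contributed unit is 8.3 × (j's share). Contributing is weakly dominant for j when that share is at least 1/8.3 = 0.1205, and contributing 0 is dominant otherwise.
Player 2, Player 3, Player 4 and Player 6 are above the threshold, contributing 9 each; the remaining 6 contribute 0. Total contributed: 36.
Player 5 keeps 9 and receives 8.3 × 36 × 6/61 = 29.39 from the planting fund, for a payoff of 38.39.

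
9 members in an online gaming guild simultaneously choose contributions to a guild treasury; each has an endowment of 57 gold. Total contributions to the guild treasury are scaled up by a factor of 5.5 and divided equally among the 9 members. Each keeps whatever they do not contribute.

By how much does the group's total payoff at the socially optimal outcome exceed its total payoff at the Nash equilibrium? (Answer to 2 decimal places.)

Each contributed unit returns 5.5/9 = 0.6111 to its contributor — below 1 — so contributing 0 is dominant for every player. At the Nash equilibrium everyone keeps their 57, and the group total is 9 × 57 = 513.
Each contributed unit returns 5.500 to the group as a whole (0.6111 to each of 9 players), which exceeds 1, so the social optimum is full contribution: group total = 5.500 × 513 = 2821.50.
Efficiency loss = 2821.50 − 513 = 2308.50.

2308.50 gold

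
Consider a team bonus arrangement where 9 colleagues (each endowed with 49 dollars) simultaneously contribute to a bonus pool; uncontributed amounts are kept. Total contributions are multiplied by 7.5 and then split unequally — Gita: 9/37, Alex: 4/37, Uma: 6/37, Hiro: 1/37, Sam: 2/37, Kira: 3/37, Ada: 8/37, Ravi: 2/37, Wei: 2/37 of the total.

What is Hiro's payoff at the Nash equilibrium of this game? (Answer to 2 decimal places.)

78.80 dollars

For player j, contributing a unit is worthwhile iff 7.5 × (j's share) ≥ 1, i.e. iff j's share is at least 0.1333.
Gita, Uma and Ada clear that bar, contributing 49 each; the remaining 6 contribute 0. Total contributed: 147.
Hiro keeps 49 and receives 7.5 × 147 × 1/37 = 29.80 from the bonus pool, for a payoff of 78.80.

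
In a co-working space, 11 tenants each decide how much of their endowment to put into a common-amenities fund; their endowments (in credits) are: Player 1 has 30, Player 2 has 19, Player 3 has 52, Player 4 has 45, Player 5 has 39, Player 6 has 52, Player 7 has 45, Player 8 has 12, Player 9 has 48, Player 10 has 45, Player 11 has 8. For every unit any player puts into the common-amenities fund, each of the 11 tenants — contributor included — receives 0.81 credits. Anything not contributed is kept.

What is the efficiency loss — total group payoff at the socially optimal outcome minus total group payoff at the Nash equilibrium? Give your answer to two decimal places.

3124.45 credits

The private return per contributed unit is 0.81 < 1 for everyone, so the Nash equilibrium is zero contribution and the group total is Σ E_j = 30 + 19 + 52 + 45 + 39 + 52 + 45 + 12 + 48 + 45 + 8 = 395.
Each contributed unit returns 8.910 to the group, so the social optimum is full contribution by everyone: group total = 8.910 × 395 = 3519.45.
Efficiency loss = (8.910 − 1) × 395 = 3124.45.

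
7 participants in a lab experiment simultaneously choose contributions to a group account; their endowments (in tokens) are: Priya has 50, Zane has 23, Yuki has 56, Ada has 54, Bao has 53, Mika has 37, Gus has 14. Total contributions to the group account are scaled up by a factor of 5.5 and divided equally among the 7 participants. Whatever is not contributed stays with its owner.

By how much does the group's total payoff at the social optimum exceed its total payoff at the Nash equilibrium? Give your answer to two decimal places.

1291.50 tokens

The private return per contributed unit is 5.5/7 = 0.7857 < 1 for every player regardless of endowment, so the Nash equilibrium is zero contribution and the group total is Σ E_j = 50 + 23 + 56 + 54 + 53 + 37 + 14 = 287.
Each contributed unit returns 5.500 to the group, so the social optimum is full contribution by everyone: group total = 5.500 × 287 = 1578.50.
Efficiency loss = (5.500 − 1) × 287 = 1291.50.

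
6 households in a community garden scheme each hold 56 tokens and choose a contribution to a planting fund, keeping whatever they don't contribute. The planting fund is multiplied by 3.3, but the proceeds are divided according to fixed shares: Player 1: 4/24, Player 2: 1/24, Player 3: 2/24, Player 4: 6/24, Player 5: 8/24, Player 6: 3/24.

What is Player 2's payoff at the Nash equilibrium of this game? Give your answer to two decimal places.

63.70 tokens

For player j, contributing a unit is worthwhile iff 3.3 × (j's share) ≥ 1, i.e. iff j's share is at least 0.3030.
Only Player 5 (8/24) clears that bar, contributing 56; the remaining 5 contribute 0. Total contributed: 56.
Player 2 keeps 56 and receives 3.3 × 56 × 1/24 = 7.70 from the planting fund, for a payoff of 63.70.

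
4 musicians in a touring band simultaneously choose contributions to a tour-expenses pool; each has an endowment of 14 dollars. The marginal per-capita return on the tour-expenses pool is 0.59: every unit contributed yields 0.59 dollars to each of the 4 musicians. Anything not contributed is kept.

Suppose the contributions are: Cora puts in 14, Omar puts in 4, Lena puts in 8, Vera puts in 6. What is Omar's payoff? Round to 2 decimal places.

Total contributed: 14 + 4 + 8 + 6 = 32.
Each receives 0.59 × 32 = 18.88 from the tour-expenses pool.
Omar keeps 14 − 4 = 10, so Omar's payoff is 10 + 18.88 = 28.88.

28.88 dollars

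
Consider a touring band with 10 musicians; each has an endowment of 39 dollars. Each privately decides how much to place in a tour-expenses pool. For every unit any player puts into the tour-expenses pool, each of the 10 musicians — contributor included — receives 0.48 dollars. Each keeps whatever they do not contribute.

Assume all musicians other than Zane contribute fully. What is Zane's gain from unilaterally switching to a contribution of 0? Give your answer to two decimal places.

Switching from a contribution of 39 to 0 lets Zane keep an extra 39 dollars, but lowers the tour-expenses pool by 39, which costs Zane their own share of that drop: 0.48 × 39 = 18.72.
Net gain = 39 − 18.72 = 20.28. The private return per contributed unit (0.48) is below 1, so free-riding is indeed the best response regardless of what the others do.

20.28 dollars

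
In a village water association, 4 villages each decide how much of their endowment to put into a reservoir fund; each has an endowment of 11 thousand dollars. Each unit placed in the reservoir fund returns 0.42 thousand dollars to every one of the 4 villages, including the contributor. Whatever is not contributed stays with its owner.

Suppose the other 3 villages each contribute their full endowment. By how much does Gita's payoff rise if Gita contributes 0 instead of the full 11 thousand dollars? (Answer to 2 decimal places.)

Switching from a contribution of 11 to 0 lets Gita keep an extra 11 thousand dollars, but lowers the reservoir fund by 11, which costs Gita their own share of that drop: 0.42 × 11 = 4.62.
Net gain = 11 − 4.62 = 6.38. The private return per contributed unit (0.42) is below 1, so free-riding is indeed the best response regardless of what the others do.

6.38 thousand dollars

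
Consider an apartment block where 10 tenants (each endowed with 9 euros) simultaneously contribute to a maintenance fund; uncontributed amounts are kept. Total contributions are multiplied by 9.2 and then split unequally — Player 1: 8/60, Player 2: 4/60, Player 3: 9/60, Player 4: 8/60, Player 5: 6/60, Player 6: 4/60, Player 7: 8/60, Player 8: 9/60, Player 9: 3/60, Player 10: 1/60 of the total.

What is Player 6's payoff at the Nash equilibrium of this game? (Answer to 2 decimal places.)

36.60 euros

For player j, contributing a unit is worthwhile iff 9.2 × (j's share) ≥ 1, i.e. iff j's share is at least 0.1087.
Player 1, Player 3, Player 4, Player 7 and Player 8 clear that bar, contributing 9 each; the remaining 5 contribute 0. Total contributed: 45.
Player 6 keeps 9 and receives 9.2 × 45 × 4/60 = 27.60 from the maintenance fund, for a payoff of 36.60.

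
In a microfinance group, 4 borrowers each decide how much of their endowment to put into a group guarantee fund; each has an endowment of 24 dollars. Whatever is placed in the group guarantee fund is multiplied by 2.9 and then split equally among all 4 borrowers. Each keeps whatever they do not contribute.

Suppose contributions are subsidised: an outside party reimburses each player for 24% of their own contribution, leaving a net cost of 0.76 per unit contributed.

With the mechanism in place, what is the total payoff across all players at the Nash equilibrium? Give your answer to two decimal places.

The effective private return is (2.9/4) / 0.76 = 0.9539, which is still under 1, so the mechanism doesn't change anyone's dominant strategy: zero contribution.
At the Nash equilibrium no one contributes; group total payoff = 4 × 24 = 96.

96.00 dollars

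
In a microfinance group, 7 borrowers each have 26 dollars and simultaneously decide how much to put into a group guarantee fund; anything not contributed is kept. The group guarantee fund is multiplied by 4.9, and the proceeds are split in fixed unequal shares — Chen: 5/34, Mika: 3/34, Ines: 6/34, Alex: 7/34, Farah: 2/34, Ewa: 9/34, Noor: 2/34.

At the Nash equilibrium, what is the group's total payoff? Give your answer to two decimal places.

Player j's private return per contributed unit is 4.9 × (j's share). Contributing is weakly dominant for j when that share is at least 1/4.9 = 0.2041, and contributing 0 is dominant otherwise.
The shares above 0.2041 belong to Alex and Ewa, contributing 26 each; the remaining 5 contribute 0. Total contributed: 52.
The group guarantee fund pays out 4.9 × 52 = 254.80 in total (split across the unequal shares, but the aggregate is all that matters for the group sum).
The 5 free-riders keep 26 each, adding 130. Group total = 130 + 254.80 = 384.80.

384.80 dollars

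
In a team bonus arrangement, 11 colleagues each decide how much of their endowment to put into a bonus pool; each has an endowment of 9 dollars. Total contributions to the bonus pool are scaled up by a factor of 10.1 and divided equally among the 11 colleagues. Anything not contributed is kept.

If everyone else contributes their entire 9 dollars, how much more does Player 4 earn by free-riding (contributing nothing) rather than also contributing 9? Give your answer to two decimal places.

Switching from a contribution of 9 to 0 lets Player 4 keep an extra 9 dollars, but lowers the bonus pool by 9, which costs Player 4 their own share of that drop: 10.1/11 × 9 = 8.26.
Net gain = 9 − 8.26 = 0.74. The private return per contributed unit (0.9182) is below 1, so free-riding is indeed the best response regardless of what the others do.

0.74 dollars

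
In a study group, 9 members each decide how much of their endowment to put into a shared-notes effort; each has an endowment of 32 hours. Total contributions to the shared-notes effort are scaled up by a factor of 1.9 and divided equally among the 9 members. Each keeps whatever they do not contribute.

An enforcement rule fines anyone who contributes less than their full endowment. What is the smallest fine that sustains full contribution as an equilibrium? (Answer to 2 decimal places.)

25.24 hours

Given the others contribute fully, the best deviation is to contribute 0 (any partial contribution still incurs the fine and gives up units whose private return 0.2111 is below 1).
Deviating from 32 to 0 saves 32 hours but forfeits the deviator's share of the drop in the shared-notes effort: 1.9/9 × 32 = 6.76.
So the deviation gain is 32 − 6.76 = 25.24, and the fine must be at least 25.24 hours to wipe it out.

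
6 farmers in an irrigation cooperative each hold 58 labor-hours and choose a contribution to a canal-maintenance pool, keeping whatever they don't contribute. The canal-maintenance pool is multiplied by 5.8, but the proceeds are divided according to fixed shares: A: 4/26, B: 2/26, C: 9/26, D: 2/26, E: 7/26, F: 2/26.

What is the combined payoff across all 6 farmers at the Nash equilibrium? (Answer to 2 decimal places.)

904.80 labor-hours

A player with share s gets back 5.8·s per unit contributed, so full contribution is dominant for anyone with s > 1/5.8 = 0.1724 and zero contribution is dominant for anyone below.
C and E clear that bar, contributing 58 each; the remaining 4 contribute 0. Total contributed: 116.
The canal-maintenance pool pays out 5.8 × 116 = 672.80 in total (split across the unequal shares, but the aggregate is all that matters for the group sum).
The 4 free-riders keep 58 each, adding 232. Group total = 232 + 672.80 = 904.80.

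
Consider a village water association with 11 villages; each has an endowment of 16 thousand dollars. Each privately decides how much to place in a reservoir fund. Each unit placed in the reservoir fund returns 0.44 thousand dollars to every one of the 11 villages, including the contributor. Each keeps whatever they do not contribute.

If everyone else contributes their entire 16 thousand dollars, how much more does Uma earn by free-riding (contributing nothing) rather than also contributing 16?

8.96 thousand dollars

Switching from a contribution of 16 to 0 lets Uma keep an extra 16 thousand dollars, but lowers the reservoir fund by 16, which costs Uma their own share of that drop: 0.44 × 16 = 7.04.
Net gain = 16 − 7.04 = 8.96. The private return per contributed unit (0.44) is below 1, so free-riding is indeed the best response regardless of what the others do.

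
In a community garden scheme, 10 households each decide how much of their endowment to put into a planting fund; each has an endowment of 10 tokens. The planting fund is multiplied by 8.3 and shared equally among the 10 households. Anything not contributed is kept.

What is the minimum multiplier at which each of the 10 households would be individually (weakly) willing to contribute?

10

A contributed unit returns (multiplier)/10 to its contributor.
This reaches 1 exactly when the multiplier is 10.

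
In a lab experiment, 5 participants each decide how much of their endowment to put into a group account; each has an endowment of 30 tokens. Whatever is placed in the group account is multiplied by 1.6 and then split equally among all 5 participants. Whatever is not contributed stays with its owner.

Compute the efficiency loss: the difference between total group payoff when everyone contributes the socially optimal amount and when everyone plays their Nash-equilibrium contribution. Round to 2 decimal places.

90.00 tokens

Each contributed unit returns 1.6/5 = 0.3200 to its contributor — below 1 — so contributing 0 is dominant for every player. At the Nash equilibrium everyone keeps their 30, and the group total is 5 × 30 = 150.
Each contributed unit returns 1.600 to the group as a whole (0.3200 to each of 5 players), which exceeds 1, so the social optimum is full contribution: group total = 1.600 × 150 = 240.00.
Efficiency loss = 240.00 − 150 = 90.00.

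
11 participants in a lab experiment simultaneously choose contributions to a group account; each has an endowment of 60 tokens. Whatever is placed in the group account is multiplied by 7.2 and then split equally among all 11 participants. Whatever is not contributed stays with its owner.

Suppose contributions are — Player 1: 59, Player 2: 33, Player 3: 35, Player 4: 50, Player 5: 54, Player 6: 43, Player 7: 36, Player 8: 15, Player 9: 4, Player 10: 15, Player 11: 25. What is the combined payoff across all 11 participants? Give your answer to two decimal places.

Total contributed: 59 + 33 + 35 + 50 + 54 + 43 + 36 + 15 + 4 + 15 + 25 = 369; total kept: 11 × 60 − 369 = 291.
The group account pays out 7.2 × 369 = 2656.80 in aggregate.
Group total = 291 + 2656.80 = 2947.80.

2947.80 tokens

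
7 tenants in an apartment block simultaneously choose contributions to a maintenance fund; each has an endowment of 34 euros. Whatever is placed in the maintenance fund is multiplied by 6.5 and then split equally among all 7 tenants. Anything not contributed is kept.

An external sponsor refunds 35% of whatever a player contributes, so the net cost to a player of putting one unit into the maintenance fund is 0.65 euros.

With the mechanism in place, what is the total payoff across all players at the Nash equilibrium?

1630.30 euros

The effective private return per unit is now (6.5/7) / 0.65 = 1.4286 > 1, so every player's dominant strategy flips to full contribution.
At the Nash equilibrium everyone contributes 34. Group total payoff = 7 × (34 × 0.35 + 6.5 × 34) = 1630.30.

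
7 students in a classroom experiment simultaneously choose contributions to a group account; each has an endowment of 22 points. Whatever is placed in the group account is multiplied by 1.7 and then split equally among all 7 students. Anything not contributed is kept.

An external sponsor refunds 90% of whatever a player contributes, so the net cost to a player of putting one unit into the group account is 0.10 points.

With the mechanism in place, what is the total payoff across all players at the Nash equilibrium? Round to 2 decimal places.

400.40 points

The effective private return per unit is now (1.7/7) / 0.10 = 2.4286 > 1, so every player's dominant strategy flips to full contribution.
So the Nash equilibrium is full contribution by all 7; the group earns 7 × (22 × 0.90 + 1.7 × 22) = 400.40.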